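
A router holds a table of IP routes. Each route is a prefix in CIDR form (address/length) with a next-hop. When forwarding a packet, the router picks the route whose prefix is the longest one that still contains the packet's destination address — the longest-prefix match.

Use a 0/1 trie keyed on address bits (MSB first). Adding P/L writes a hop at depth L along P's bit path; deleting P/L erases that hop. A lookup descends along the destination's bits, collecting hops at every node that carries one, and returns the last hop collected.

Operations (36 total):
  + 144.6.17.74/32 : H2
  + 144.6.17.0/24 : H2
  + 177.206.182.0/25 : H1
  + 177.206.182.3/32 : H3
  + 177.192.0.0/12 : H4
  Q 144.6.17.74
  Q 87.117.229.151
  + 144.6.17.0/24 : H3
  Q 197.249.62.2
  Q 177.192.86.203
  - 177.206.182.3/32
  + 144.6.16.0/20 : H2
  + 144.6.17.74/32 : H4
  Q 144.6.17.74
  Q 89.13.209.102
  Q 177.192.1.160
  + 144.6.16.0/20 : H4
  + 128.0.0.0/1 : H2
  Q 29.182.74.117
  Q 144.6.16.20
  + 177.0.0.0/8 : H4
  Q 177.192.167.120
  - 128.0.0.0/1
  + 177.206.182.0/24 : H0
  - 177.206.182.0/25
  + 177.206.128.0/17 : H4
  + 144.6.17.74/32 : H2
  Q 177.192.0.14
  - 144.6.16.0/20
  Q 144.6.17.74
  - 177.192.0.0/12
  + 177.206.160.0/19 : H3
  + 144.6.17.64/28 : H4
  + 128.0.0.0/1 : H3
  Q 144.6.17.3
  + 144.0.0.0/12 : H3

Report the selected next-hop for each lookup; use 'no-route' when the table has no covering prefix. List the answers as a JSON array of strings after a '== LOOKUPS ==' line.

Apply in order:
  + 144.6.17.74/32 (H2) depth=32
  + 144.6.17.0/24 (H2) depth=24
  + 177.206.182.0/25 (H1) depth=25
  + 177.206.182.3/32 (H3) depth=32
  + 177.192.0.0/12 (H4) depth=12
  lookup 144.6.17.74: bits 10010000000001100001000101001010 walk d0:-→d1:-→d2:-→d3:-→d4:-→d5:-→d6:-→d7:-→d8:-→d9:-→d10:-→d11:-→d12:-→d13:-→d14:-→d15:-→d16:-→d17:-→d18:-→d19:-→d20:-→d21:-→d22:-→d23:-→d24:H2→d25:-→d26:-→d27:-→d28:-→d29:-→d30:-→d31:-→d32:H2 -> H2
  lookup 87.117.229.151: bits ε walk d0:- -> no-route
  + 144.6.17.0/24 (H3) depth=24
  lookup 197.249.62.2: bits 1 walk d0:-→d1:- -> no-route
  lookup 177.192.86.203: bits 101100011100 walk d0:-→d1:-→d2:-→d3:-→d4:-→d5:-→d6:-→d7:-→d8:-→d9:-→d10:-→d11:-→d12:H4 -> H4
  del 177.206.182.3/32 (clear depth 32)
  + 144.6.16.0/20 (H2) depth=20
  + 144.6.17.74/32 (H4) depth=32
  lookup 144.6.17.74: bits 10010000000001100001000101001010 walk d0:-→d1:-→d2:-→d3:-→d4:-→d5:-→d6:-→d7:-→d8:-→d9:-→d10:-→d11:-→d12:-→d13:-→d14:-→d15:-→d16:-→d17:-→d18:-→d19:-→d20:H2→d21:-→d22:-→d23:-→d24:H3→d25:-→d26:-→d27:-→d28:-→d29:-→d30:-→d31:-→d32:H4 -> H4
  lookup 89.13.209.102: bits ε walk d0:- -> no-route
  lookup 177.192.1.160: bits 101100011100 walk d0:-→d1:-→d2:-→d3:-→d4:-→d5:-→d6:-→d7:-→d8:-→d9:-→d10:-→d11:-→d12:H4 -> H4
  + 144.6.16.0/20 (H4) depth=20
  + 128.0.0.0/1 (H2) depth=1
  lookup 29.182.74.117: bits ε walk d0:- -> no-route
  lookup 144.6.16.20: bits 10010000000001100001000 walk d0:-→d1:H2→d2:-→d3:-→d4:-→d5:-→d6:-→d7:-→d8:-→d9:-→d10:-→d11:-→d12:-→d13:-→d14:-→d15:-→d16:-→d17:-→d18:-→d19:-→d20:H4→d21:-→d22:-→d23:- -> H4
  + 177.0.0.0/8 (H4) depth=8
  lookup 177.192.167.120: bits 101100011100 walk d0:-→d1:H2→d2:-→d3:-→d4:-→d5:-→d6:-→d7:-→d8:H4→d9:-→d10:-→d11:-→d12:H4 -> H4
  del 128.0.0.0/1 (clear depth 1)
  + 177.206.182.0/24 (H0) depth=24
  del 177.206.182.0/25 (clear depth 25)
  + 177.206.128.0/17 (H4) depth=17
  + 144.6.17.74/32 (H2) depth=32
  lookup 177.192.0.14: bits 101100011100 walk d0:-→d1:-→d2:-→d3:-→d4:-→d5:-→d6:-→d7:-→d8:H4→d9:-→d10:-→d11:-→d12:H4 -> H4
  del 144.6.16.0/20 (clear depth 20)
  lookup 144.6.17.74: bits 10010000000001100001000101001010 walk d0:-→d1:-→d2:-→d3:-→d4:-→d5:-→d6:-→d7:-→d8:-→d9:-→d10:-→d11:-→d12:-→d13:-→d14:-→d15:-→d16:-→d17:-→d18:-→d19:-→d20:-→d21:-→d22:-→d23:-→d24:H3→d25:-→d26:-→d27:-→d28:-→d29:-→d30:-→d31:-→d32:H2 -> H2
  del 177.192.0.0/12 (clear depth 12)
  + 177.206.160.0/19 (H3) depth=19
  + 144.6.17.64/28 (H4) depth=28
  + 128.0.0.0/1 (H3) depth=1
  lookup 144.6.17.3: bits 1001000000000110000100010 walk d0:-→d1:H3→d2:-→d3:-→d4:-→d5:-→d6:-→d7:-→d8:-→d9:-→d10:-→d11:-→d12:-→d13:-→d14:-→d15:-→d16:-→d17:-→d18:-→d19:-→d20:-→d21:-→d22:-→d23:-→d24:H3→d25:- -> H3
  + 144.0.0.0/12 (H3) depth=12

== LOOKUPS ==
["H2","no-route","no-route","H4","H4","no-route","H4","no-route","H4","H4","H4","H2","H3"]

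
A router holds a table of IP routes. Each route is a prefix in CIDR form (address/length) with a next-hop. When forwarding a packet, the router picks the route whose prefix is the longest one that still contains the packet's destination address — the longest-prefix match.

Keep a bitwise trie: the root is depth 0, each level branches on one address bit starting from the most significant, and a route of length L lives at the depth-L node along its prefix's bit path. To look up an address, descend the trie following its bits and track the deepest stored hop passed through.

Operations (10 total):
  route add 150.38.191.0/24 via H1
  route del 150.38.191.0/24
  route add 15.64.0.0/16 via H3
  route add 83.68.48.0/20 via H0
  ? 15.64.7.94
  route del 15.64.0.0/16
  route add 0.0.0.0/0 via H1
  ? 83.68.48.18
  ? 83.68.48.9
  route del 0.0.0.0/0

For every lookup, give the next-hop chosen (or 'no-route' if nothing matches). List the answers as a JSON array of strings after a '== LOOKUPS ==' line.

Process each operation:
  + 150.38.191.0/24 (H1) depth=24
  del 150.38.191.0/24 (clear depth 24)
  + 15.64.0.0/16 (H3) depth=16
  + 83.68.48.0/20 (H0) depth=20
  ? 15.64.7.94  path d0:-→d1:-→d2:-→d3:-→d4:-→d5:-→d6:-→d7:-→d8:-→d9:-→d10:-→d11:-→d12:-→d13:-→d14:-→d15:-→d16:H3  best=H3
  del 15.64.0.0/16 (clear depth 16)
  + 0.0.0.0/0 (H1) depth=0
  ? 83.68.48.18  path d0:H1→d1:-→d2:-→d3:-→d4:-→d5:-→d6:-→d7:-→d8:-→d9:-→d10:-→d11:-→d12:-→d13:-→d14:-→d15:-→d16:-→d17:-→d18:-→d19:-→d20:H0  best=H0
  ? 83.68.48.9  path d0:H1→d1:-→d2:-→d3:-→d4:-→d5:-→d6:-→d7:-→d8:-→d9:-→d10:-→d11:-→d12:-→d13:-→d14:-→d15:-→d16:-→d17:-→d18:-→d19:-→d20:H0  best=H0
  del 0.0.0.0/0 (clear depth 0)

== LOOKUPS ==
["H3","H0","H0"]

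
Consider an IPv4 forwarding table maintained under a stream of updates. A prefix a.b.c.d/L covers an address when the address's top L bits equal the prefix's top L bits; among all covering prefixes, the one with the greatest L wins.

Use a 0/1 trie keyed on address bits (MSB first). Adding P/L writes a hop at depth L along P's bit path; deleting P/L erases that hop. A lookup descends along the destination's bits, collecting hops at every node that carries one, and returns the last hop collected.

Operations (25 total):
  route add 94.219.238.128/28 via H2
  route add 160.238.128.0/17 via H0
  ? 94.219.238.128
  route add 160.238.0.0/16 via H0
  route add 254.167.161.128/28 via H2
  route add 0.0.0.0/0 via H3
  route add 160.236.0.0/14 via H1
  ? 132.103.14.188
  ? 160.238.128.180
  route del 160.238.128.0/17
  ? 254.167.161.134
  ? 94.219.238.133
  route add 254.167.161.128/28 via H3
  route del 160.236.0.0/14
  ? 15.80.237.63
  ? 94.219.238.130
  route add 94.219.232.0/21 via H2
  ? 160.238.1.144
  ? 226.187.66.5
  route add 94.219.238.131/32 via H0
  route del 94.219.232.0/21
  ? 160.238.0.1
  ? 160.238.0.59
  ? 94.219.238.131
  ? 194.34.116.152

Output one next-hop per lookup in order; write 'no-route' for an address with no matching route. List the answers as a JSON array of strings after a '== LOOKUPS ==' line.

Apply in order:
  add 94.219.238.128/28 -> H2 at depth 28
  add 160.238.128.0/17 -> H0 at depth 17
  lookup 94.219.238.128: bits 0101111011011011111011101000 walk d0:-→d1:-→d2:-→d3:-→d4:-→d5:-→d6:-→d7:-→d8:-→d9:-→d10:-→d11:-→d12:-→d13:-→d14:-→d15:-→d16:-→d17:-→d18:-→d19:-→d20:-→d21:-→d22:-→d23:-→d24:-→d25:-→d26:-→d27:-→d28:H2 -> H2
  add 160.238.0.0/16 -> H0 at depth 16
  add 254.167.161.128/28 -> H2 at depth 28
  add 0.0.0.0/0 -> H3 at depth 0
  add 160.236.0.0/14 -> H1 at depth 14
  lookup 132.103.14.188: bits 10 walk d0:H3→d1:-→d2:- -> H3
  lookup 160.238.128.180: bits 10100000111011101 walk d0:H3→d1:-→d2:-→d3:-→d4:-→d5:-→d6:-→d7:-→d8:-→d9:-→d10:-→d11:-→d12:-→d13:-→d14:H1→d15:-→d16:H0→d17:H0 -> H0
  - 160.238.128.0/17 clear@17
  lookup 254.167.161.134: bits 1111111010100111101000011000 walk d0:H3→d1:-→d2:-→d3:-→d4:-→d5:-→d6:-→d7:-→d8:-→d9:-→d10:-→d11:-→d12:-→d13:-→d14:-→d15:-→d16:-→d17:-→d18:-→d19:-→d20:-→d21:-→d22:-→d23:-→d24:-→d25:-→d26:-→d27:-→d28:H2 -> H2
  lookup 94.219.238.133: bits 0101111011011011111011101000 walk d0:H3→d1:-→d2:-→d3:-→d4:-→d5:-→d6:-→d7:-→d8:-→d9:-→d10:-→d11:-→d12:-→d13:-→d14:-→d15:-→d16:-→d17:-→d18:-→d19:-→d20:-→d21:-→d22:-→d23:-→d24:-→d25:-→d26:-→d27:-→d28:H2 -> H2
  add 254.167.161.128/28 -> H3 at depth 28
  - 160.236.0.0/14 clear@14
  lookup 15.80.237.63: bits 0 walk d0:H3→d1:- -> H3
  lookup 94.219.238.130: bits 0101111011011011111011101000 walk d0:H3→d1:-→d2:-→d3:-→d4:-→d5:-→d6:-→d7:-→d8:-→d9:-→d10:-→d11:-→d12:-→d13:-→d14:-→d15:-→d16:-→d17:-→d18:-→d19:-→d20:-→d21:-→d22:-→d23:-→d24:-→d25:-→d26:-→d27:-→d28:H2 -> H2
  add 94.219.232.0/21 -> H2 at depth 21
  lookup 160.238.1.144: bits 1010000011101110 walk d0:H3→d1:-→d2:-→d3:-→d4:-→d5:-→d6:-→d7:-→d8:-→d9:-→d10:-→d11:-→d12:-→d13:-→d14:-→d15:-→d16:H0 -> H0
  lookup 226.187.66.5: bits 111 walk d0:H3→d1:-→d2:-→d3:- -> H3
  add 94.219.238.131/32 -> H0 at depth 32
  - 94.219.232.0/21 clear@21
  lookup 160.238.0.1: bits 1010000011101110 walk d0:H3→d1:-→d2:-→d3:-→d4:-→d5:-→d6:-→d7:-→d8:-→d9:-→d10:-→d11:-→d12:-→d13:-→d14:-→d15:-→d16:H0 -> H0
  lookup 160.238.0.59: bits 1010000011101110 walk d0:H3→d1:-→d2:-→d3:-→d4:-→d5:-→d6:-→d7:-→d8:-→d9:-→d10:-→d11:-→d12:-→d13:-→d14:-→d15:-→d16:H0 -> H0
  lookup 94.219.238.131: bits 01011110110110111110111010000011 walk d0:H3→d1:-→d2:-→d3:-→d4:-→d5:-→d6:-→d7:-→d8:-→d9:-→d10:-→d11:-→d12:-→d13:-→d14:-→d15:-→d16:-→d17:-→d18:-→d19:-→d20:-→d21:-→d22:-→d23:-→d24:-→d25:-→d26:-→d27:-→d28:H2→d29:-→d30:-→d31:-→d32:H0 -> H0
  lookup 194.34.116.152: bits 11 walk d0:H3→d1:-→d2:- -> H3

== LOOKUPS ==
["H2","H3","H0","H2","H2","H3","H2","H0","H3","H0","H0","H0","H3"]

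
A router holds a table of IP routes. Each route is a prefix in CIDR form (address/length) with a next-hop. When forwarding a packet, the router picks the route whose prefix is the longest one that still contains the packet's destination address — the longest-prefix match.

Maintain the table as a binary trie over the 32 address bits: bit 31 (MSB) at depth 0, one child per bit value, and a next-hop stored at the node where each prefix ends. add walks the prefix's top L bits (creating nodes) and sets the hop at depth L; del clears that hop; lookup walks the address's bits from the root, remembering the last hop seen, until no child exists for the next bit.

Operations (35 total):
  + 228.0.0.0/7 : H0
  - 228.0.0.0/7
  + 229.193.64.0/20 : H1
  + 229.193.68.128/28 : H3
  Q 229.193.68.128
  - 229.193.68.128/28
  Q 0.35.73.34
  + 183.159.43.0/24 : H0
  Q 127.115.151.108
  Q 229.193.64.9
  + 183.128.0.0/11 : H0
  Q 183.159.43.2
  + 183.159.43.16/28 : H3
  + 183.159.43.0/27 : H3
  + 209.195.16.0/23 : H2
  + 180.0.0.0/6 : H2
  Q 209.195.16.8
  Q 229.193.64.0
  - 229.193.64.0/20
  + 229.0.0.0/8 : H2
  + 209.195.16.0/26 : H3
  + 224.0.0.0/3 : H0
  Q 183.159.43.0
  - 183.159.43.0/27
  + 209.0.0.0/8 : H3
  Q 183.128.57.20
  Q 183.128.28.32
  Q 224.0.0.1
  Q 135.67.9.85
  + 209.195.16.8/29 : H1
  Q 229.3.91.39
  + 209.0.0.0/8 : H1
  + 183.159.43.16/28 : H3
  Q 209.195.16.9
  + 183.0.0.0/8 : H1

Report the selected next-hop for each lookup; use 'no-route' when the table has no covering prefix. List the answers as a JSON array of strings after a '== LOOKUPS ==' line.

Trace:
  add 228.0.0.0/7 -> H0 at depth 7
  - 228.0.0.0/7 clear@7
  add 229.193.64.0/20 -> H1 at depth 20
  add 229.193.68.128/28 -> H3 at depth 28
  Q 229.193.68.128: descend 1110010111000001010001001000 ; hops seen [H1,H3] ; pick H3
  - 229.193.68.128/28 clear@28
  Q 0.35.73.34: descend ε ; hops seen [∅] ; pick no-route
  add 183.159.43.0/24 -> H0 at depth 24
  Q 127.115.151.108: descend ε ; hops seen [∅] ; pick no-route
  Q 229.193.64.9: descend 111001011100000101000 ; hops seen [H1] ; pick H1
  add 183.128.0.0/11 -> H0 at depth 11
  Q 183.159.43.2: descend 101101111001111100101011 ; hops seen [H0,H0] ; pick H0
  add 183.159.43.16/28 -> H3 at depth 28
  add 183.159.43.0/27 -> H3 at depth 27
  add 209.195.16.0/23 -> H2 at depth 23
  add 180.0.0.0/6 -> H2 at depth 6
  Q 209.195.16.8: descend 11010001110000110001000 ; hops seen [H2] ; pick H2
  Q 229.193.64.0: descend 111001011100000101000 ; hops seen [H1] ; pick H1
  - 229.193.64.0/20 clear@20
  add 229.0.0.0/8 -> H2 at depth 8
  add 209.195.16.0/26 -> H3 at depth 26
  add 224.0.0.0/3 -> H0 at depth 3
  Q 183.159.43.0: descend 101101111001111100101011000 ; hops seen [H2,H0,H0,H3] ; pick H3
  - 183.159.43.0/27 clear@27
  add 209.0.0.0/8 -> H3 at depth 8
  Q 183.128.57.20: descend 10110111100 ; hops seen [H2,H0] ; pick H0
  Q 183.128.28.32: descend 10110111100 ; hops seen [H2,H0] ; pick H0
  Q 224.0.0.1: descend 11100 ; hops seen [H0] ; pick H0
  Q 135.67.9.85: descend 10 ; hops seen [∅] ; pick no-route
  add 209.195.16.8/29 -> H1 at depth 29
  Q 229.3.91.39: descend 11100101 ; hops seen [H0,H2] ; pick H2
  add 209.0.0.0/8 -> H1 at depth 8
  add 183.159.43.16/28 -> H3 at depth 28
  Q 209.195.16.9: descend 11010001110000110001000000001 ; hops seen [H1,H2,H3,H1] ; pick H1
  add 183.0.0.0/8 -> H1 at depth 8

== LOOKUPS ==
["H3","no-route","no-route","H1","H0","H2","H1","H3","H0","H0","H0","no-route","H2","H1"]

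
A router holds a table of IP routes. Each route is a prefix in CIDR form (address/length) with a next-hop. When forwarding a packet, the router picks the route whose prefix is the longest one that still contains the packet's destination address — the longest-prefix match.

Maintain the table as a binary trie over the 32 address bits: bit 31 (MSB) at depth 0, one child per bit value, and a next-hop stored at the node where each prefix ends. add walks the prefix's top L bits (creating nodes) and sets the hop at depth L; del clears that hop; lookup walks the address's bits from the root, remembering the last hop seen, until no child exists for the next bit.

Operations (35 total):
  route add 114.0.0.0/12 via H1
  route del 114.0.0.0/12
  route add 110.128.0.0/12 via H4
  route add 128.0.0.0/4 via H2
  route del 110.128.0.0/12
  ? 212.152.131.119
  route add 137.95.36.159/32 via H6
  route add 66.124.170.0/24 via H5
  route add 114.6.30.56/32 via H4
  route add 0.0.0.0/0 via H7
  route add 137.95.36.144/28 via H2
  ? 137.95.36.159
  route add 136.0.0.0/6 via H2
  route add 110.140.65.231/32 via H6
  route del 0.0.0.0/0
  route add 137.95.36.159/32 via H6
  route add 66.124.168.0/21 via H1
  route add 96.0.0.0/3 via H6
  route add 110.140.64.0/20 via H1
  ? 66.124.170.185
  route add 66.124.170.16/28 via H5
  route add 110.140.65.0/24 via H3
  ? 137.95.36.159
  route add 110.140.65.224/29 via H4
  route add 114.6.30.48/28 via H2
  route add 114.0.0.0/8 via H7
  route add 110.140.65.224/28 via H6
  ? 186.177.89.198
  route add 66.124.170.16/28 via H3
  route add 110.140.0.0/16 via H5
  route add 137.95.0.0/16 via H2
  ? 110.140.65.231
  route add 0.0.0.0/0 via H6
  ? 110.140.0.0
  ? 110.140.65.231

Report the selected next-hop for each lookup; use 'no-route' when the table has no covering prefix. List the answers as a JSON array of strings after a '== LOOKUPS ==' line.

Trace:
  + 114.0.0.0/12 (H1) depth=12
  - 114.0.0.0/12 clear@12
  + 110.128.0.0/12 (H4) depth=12
  + 128.0.0.0/4 (H2) depth=4
  - 110.128.0.0/12 clear@12
  Q 212.152.131.119: descend 1 ; hops seen [∅] ; pick no-route
  + 137.95.36.159/32 (H6) depth=32
  + 66.124.170.0/24 (H5) depth=24
  + 114.6.30.56/32 (H4) depth=32
  + 0.0.0.0/0 (H7) depth=0
  + 137.95.36.144/28 (H2) depth=28
  Q 137.95.36.159: descend 10001001010111110010010010011111 ; hops seen [H7,H2,H2,H6] ; pick H6
  + 136.0.0.0/6 (H2) depth=6
  + 110.140.65.231/32 (H6) depth=32
  - 0.0.0.0/0 clear@0
  + 137.95.36.159/32 (H6) depth=32
  + 66.124.168.0/21 (H1) depth=21
  + 96.0.0.0/3 (H6) depth=3
  + 110.140.64.0/20 (H1) depth=20
  Q 66.124.170.185: descend 010000100111110010101010 ; hops seen [H1,H5] ; pick H5
  + 66.124.170.16/28 (H5) depth=28
  + 110.140.65.0/24 (H3) depth=24
  Q 137.95.36.159: descend 10001001010111110010010010011111 ; hops seen [H2,H2,H2,H6] ; pick H6
  + 110.140.65.224/29 (H4) depth=29
  + 114.6.30.48/28 (H2) depth=28
  + 114.0.0.0/8 (H7) depth=8
  + 110.140.65.224/28 (H6) depth=28
  Q 186.177.89.198: descend 10 ; hops seen [∅] ; pick no-route
  + 66.124.170.16/28 (H3) depth=28
  + 110.140.0.0/16 (H5) depth=16
  + 137.95.0.0/16 (H2) depth=16
  Q 110.140.65.231: descend 01101110100011000100000111100111 ; hops seen [H6,H5,H1,H3,H6,H4,H6] ; pick H6
  + 0.0.0.0/0 (H6) depth=0
  Q 110.140.0.0: descend 01101110100011000 ; hops seen [H6,H6,H5] ; pick H5
  Q 110.140.65.231: descend 01101110100011000100000111100111 ; hops seen [H6,H6,H5,H1,H3,H6,H4,H6] ; pick H6

== LOOKUPS ==
["no-route","H6","H5","H6","no-route","H6","H5","H6"]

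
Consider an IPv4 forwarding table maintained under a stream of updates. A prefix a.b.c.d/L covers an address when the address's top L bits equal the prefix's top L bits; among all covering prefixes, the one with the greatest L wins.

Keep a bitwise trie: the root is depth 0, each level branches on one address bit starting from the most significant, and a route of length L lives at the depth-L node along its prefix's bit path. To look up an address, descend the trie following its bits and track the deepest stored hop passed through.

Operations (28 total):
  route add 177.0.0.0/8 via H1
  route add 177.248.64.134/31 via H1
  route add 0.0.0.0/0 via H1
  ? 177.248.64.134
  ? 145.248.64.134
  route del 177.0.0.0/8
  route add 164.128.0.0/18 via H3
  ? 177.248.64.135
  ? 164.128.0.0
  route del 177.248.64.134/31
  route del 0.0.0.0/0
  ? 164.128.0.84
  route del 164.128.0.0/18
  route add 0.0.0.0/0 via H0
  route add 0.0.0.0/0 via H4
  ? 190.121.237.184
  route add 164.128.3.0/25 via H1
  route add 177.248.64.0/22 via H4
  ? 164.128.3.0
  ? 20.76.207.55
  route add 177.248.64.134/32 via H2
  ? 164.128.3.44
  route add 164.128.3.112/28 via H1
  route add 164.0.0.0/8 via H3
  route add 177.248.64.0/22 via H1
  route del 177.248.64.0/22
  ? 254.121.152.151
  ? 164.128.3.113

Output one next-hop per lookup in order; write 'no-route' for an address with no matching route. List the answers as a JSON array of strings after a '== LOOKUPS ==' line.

Apply in order:
  + 177.0.0.0/8 (H1) depth=8
  + 177.248.64.134/31 (H1) depth=31
  + 0.0.0.0/0 (H1) depth=0
  ? 177.248.64.134  path d0:H1→d1:-→d2:-→d3:-→d4:-→d5:-→d6:-→d7:-→d8:H1→d9:-→d10:-→d11:-→d12:-→d13:-→d14:-→d15:-→d16:-→d17:-→d18:-→d19:-→d20:-→d21:-→d22:-→d23:-→d24:-→d25:-→d26:-→d27:-→d28:-→d29:-→d30:-→d31:H1  best=H1
  ? 145.248.64.134  path d0:H1→d1:-→d2:-  best=H1
  del 177.0.0.0/8 (clear depth 8)
  + 164.128.0.0/18 (H3) depth=18
  ? 177.248.64.135  path d0:H1→d1:-→d2:-→d3:-→d4:-→d5:-→d6:-→d7:-→d8:-→d9:-→d10:-→d11:-→d12:-→d13:-→d14:-→d15:-→d16:-→d17:-→d18:-→d19:-→d20:-→d21:-→d22:-→d23:-→d24:-→d25:-→d26:-→d27:-→d28:-→d29:-→d30:-→d31:H1  best=H1
  ? 164.128.0.0  path d0:H1→d1:-→d2:-→d3:-→d4:-→d5:-→d6:-→d7:-→d8:-→d9:-→d10:-→d11:-→d12:-→d13:-→d14:-→d15:-→d16:-→d17:-→d18:H3  best=H3
  del 177.248.64.134/31 (clear depth 31)
  del 0.0.0.0/0 (clear depth 0)
  ? 164.128.0.84  path d0:-→d1:-→d2:-→d3:-→d4:-→d5:-→d6:-→d7:-→d8:-→d9:-→d10:-→d11:-→d12:-→d13:-→d14:-→d15:-→d16:-→d17:-→d18:H3  best=H3
  del 164.128.0.0/18 (clear depth 18)
  + 0.0.0.0/0 (H0) depth=0
  + 0.0.0.0/0 (H4) depth=0
  ? 190.121.237.184  path d0:H4→d1:-→d2:-→d3:-→d4:-  best=H4
  + 164.128.3.0/25 (H1) depth=25
  + 177.248.64.0/22 (H4) depth=22
  ? 164.128.3.0  path d0:H4→d1:-→d2:-→d3:-→d4:-→d5:-→d6:-→d7:-→d8:-→d9:-→d10:-→d11:-→d12:-→d13:-→d14:-→d15:-→d16:-→d17:-→d18:-→d19:-→d20:-→d21:-→d22:-→d23:-→d24:-→d25:H1  best=H1
  ? 20.76.207.55  path d0:H4  best=H4
  + 177.248.64.134/32 (H2) depth=32
  ? 164.128.3.44  path d0:H4→d1:-→d2:-→d3:-→d4:-→d5:-→d6:-→d7:-→d8:-→d9:-→d10:-→d11:-→d12:-→d13:-→d14:-→d15:-→d16:-→d17:-→d18:-→d19:-→d20:-→d21:-→d22:-→d23:-→d24:-→d25:H1  best=H1
  + 164.128.3.112/28 (H1) depth=28
  + 164.0.0.0/8 (H3) depth=8
  + 177.248.64.0/22 (H1) depth=22
  del 177.248.64.0/22 (clear depth 22)
  ? 254.121.152.151  path d0:H4→d1:-  best=H4
  ? 164.128.3.113  path d0:H4→d1:-→d2:-→d3:-→d4:-→d5:-→d6:-→d7:-→d8:H3→d9:-→d10:-→d11:-→d12:-→d13:-→d14:-→d15:-→d16:-→d17:-→d18:-→d19:-→d20:-→d21:-→d22:-→d23:-→d24:-→d25:H1→d26:-→d27:-→d28:H1  best=H1

== LOOKUPS ==
["H1","H1","H1","H3","H3","H4","H1","H4","H1","H4","H1"]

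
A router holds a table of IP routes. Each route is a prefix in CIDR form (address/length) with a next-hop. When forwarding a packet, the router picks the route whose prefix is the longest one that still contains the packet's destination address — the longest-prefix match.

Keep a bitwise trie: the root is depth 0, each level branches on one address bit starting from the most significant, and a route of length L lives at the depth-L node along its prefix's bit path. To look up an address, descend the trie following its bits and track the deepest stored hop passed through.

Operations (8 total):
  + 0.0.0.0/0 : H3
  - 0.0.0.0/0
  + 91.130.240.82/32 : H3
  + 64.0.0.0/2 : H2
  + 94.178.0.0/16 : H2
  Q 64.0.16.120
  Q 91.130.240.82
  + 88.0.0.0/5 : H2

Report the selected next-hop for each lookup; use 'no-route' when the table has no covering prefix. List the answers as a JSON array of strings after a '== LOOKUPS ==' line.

Apply in order:
  add 0.0.0.0/0 -> H3 at depth 0
  del 0.0.0.0/0 (clear depth 0)
  add 91.130.240.82/32 -> H3 at depth 32
  add 64.0.0.0/2 -> H2 at depth 2
  add 94.178.0.0/16 -> H2 at depth 16
  Q 64.0.16.120: descend 010 ; hops seen [H2] ; pick H2
  Q 91.130.240.82: descend 01011011100000101111000001010010 ; hops seen [H2,H3] ; pick H3
  add 88.0.0.0/5 -> H2 at depth 5

== LOOKUPS ==
["H2","H3"]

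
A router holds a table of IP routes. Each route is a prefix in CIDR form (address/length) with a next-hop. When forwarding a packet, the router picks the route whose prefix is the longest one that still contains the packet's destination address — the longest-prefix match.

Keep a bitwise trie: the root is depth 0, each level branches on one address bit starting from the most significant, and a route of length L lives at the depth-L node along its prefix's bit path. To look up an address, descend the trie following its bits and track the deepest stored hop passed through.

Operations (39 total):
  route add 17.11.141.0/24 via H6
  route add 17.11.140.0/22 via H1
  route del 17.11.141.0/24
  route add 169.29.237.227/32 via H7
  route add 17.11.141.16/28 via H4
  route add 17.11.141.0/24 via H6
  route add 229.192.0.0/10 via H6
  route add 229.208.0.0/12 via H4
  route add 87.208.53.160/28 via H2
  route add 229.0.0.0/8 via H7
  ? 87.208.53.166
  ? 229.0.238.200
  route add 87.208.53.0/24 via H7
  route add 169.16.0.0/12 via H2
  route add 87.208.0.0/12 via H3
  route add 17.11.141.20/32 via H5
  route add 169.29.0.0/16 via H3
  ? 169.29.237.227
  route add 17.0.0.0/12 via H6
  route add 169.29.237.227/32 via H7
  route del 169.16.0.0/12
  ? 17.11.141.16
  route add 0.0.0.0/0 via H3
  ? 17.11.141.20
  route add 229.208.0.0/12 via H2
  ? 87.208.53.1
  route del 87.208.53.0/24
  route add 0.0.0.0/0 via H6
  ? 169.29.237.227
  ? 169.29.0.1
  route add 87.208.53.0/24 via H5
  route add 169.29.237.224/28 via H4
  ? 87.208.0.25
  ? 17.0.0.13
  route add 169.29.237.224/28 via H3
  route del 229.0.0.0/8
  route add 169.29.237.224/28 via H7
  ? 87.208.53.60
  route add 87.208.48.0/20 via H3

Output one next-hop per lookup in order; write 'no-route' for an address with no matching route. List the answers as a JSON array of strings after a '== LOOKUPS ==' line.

Apply in order:
  add 17.11.141.0/24 -> H6 at depth 24
  add 17.11.140.0/22 -> H1 at depth 22
  del 17.11.141.0/24 (clear depth 24)
  add 169.29.237.227/32 -> H7 at depth 32
  add 17.11.141.16/28 -> H4 at depth 28
  add 17.11.141.0/24 -> H6 at depth 24
  add 229.192.0.0/10 -> H6 at depth 10
  add 229.208.0.0/12 -> H4 at depth 12
  add 87.208.53.160/28 -> H2 at depth 28
  add 229.0.0.0/8 -> H7 at depth 8
  ? 87.208.53.166  path d0:-→d1:-→d2:-→d3:-→d4:-→d5:-→d6:-→d7:-→d8:-→d9:-→d10:-→d11:-→d12:-→d13:-→d14:-→d15:-→d16:-→d17:-→d18:-→d19:-→d20:-→d21:-→d22:-→d23:-→d24:-→d25:-→d26:-→d27:-→d28:H2  best=H2
  ? 229.0.238.200  path d0:-→d1:-→d2:-→d3:-→d4:-→d5:-→d6:-→d7:-→d8:H7  best=H7
  add 87.208.53.0/24 -> H7 at depth 24
  add 169.16.0.0/12 -> H2 at depth 12
  add 87.208.0.0/12 -> H3 at depth 12
  add 17.11.141.20/32 -> H5 at depth 32
  add 169.29.0.0/16 -> H3 at depth 16
  ? 169.29.237.227  path d0:-→d1:-→d2:-→d3:-→d4:-→d5:-→d6:-→d7:-→d8:-→d9:-→d10:-→d11:-→d12:H2→d13:-→d14:-→d15:-→d16:H3→d17:-→d18:-→d19:-→d20:-→d21:-→d22:-→d23:-→d24:-→d25:-→d26:-→d27:-→d28:-→d29:-→d30:-→d31:-→d32:H7  best=H7
  add 17.0.0.0/12 -> H6 at depth 12
  add 169.29.237.227/32 -> H7 at depth 32
  del 169.16.0.0/12 (clear depth 12)
  ? 17.11.141.16  path d0:-→d1:-→d2:-→d3:-→d4:-→d5:-→d6:-→d7:-→d8:-→d9:-→d10:-→d11:-→d12:H6→d13:-→d14:-→d15:-→d16:-→d17:-→d18:-→d19:-→d20:-→d21:-→d22:H1→d23:-→d24:H6→d25:-→d26:-→d27:-→d28:H4→d29:-  best=H4
  add 0.0.0.0/0 -> H3 at depth 0
  ? 17.11.141.20  path d0:H3→d1:-→d2:-→d3:-→d4:-→d5:-→d6:-→d7:-→d8:-→d9:-→d10:-→d11:-→d12:H6→d13:-→d14:-→d15:-→d16:-→d17:-→d18:-→d19:-→d20:-→d21:-→d22:H1→d23:-→d24:H6→d25:-→d26:-→d27:-→d28:H4→d29:-→d30:-→d31:-→d32:H5  best=H5
  add 229.208.0.0/12 -> H2 at depth 12
  ? 87.208.53.1  path d0:H3→d1:-→d2:-→d3:-→d4:-→d5:-→d6:-→d7:-→d8:-→d9:-→d10:-→d11:-→d12:H3→d13:-→d14:-→d15:-→d16:-→d17:-→d18:-→d19:-→d20:-→d21:-→d22:-→d23:-→d24:H7  best=H7
  del 87.208.53.0/24 (clear depth 24)
  add 0.0.0.0/0 -> H6 at depth 0
  ? 169.29.237.227  path d0:H6→d1:-→d2:-→d3:-→d4:-→d5:-→d6:-→d7:-→d8:-→d9:-→d10:-→d11:-→d12:-→d13:-→d14:-→d15:-→d16:H3→d17:-→d18:-→d19:-→d20:-→d21:-→d22:-→d23:-→d24:-→d25:-→d26:-→d27:-→d28:-→d29:-→d30:-→d31:-→d32:H7  best=H7
  ? 169.29.0.1  path d0:H6→d1:-→d2:-→d3:-→d4:-→d5:-→d6:-→d7:-→d8:-→d9:-→d10:-→d11:-→d12:-→d13:-→d14:-→d15:-→d16:H3  best=H3
  add 87.208.53.0/24 -> H5 at depth 24
  add 169.29.237.224/28 -> H4 at depth 28
  ? 87.208.0.25  path d0:H6→d1:-→d2:-→d3:-→d4:-→d5:-→d6:-→d7:-→d8:-→d9:-→d10:-→d11:-→d12:H3→d13:-→d14:-→d15:-→d16:-→d17:-→d18:-  best=H3
  ? 17.0.0.13  path d0:H6→d1:-→d2:-→d3:-→d4:-→d5:-→d6:-→d7:-→d8:-→d9:-→d10:-→d11:-→d12:H6  best=H6
  add 169.29.237.224/28 -> H3 at depth 28
  del 229.0.0.0/8 (clear depth 8)
  add 169.29.237.224/28 -> H7 at depth 28
  ? 87.208.53.60  path d0:H6→d1:-→d2:-→d3:-→d4:-→d5:-→d6:-→d7:-→d8:-→d9:-→d10:-→d11:-→d12:H3→d13:-→d14:-→d15:-→d16:-→d17:-→d18:-→d19:-→d20:-→d21:-→d22:-→d23:-→d24:H5  best=H5
  add 87.208.48.0/20 -> H3 at depth 20

== LOOKUPS ==
["H2","H7","H7","H4","H5","H7","H7","H3","H3","H6","H5"]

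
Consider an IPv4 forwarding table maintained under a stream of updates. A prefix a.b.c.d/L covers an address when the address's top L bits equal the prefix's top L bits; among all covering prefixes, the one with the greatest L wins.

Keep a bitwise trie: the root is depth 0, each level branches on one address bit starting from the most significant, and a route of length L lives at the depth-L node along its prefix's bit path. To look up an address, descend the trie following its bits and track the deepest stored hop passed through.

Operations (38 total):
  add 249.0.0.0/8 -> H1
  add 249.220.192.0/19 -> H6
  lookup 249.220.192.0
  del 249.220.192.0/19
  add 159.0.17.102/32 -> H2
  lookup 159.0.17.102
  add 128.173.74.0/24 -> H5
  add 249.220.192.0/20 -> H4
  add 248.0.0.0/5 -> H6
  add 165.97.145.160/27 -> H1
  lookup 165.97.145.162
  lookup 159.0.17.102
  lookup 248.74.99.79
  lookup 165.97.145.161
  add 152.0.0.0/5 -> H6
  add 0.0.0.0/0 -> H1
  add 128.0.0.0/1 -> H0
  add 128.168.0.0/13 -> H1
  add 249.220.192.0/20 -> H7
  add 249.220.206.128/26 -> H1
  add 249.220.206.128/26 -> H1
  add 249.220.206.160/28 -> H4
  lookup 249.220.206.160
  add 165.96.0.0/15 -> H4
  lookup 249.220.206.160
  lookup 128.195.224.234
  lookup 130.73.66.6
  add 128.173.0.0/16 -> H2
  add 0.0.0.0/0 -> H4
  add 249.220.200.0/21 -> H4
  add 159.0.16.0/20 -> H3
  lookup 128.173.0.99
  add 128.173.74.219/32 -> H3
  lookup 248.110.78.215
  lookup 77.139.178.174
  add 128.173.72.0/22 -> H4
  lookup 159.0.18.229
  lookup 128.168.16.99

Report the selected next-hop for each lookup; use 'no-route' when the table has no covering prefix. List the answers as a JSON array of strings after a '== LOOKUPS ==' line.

Apply in order:
  add 249.0.0.0/8 -> H1 at depth 8
  add 249.220.192.0/19 -> H6 at depth 19
  ? 249.220.192.0  path d0:-→d1:-→d2:-→d3:-→d4:-→d5:-→d6:-→d7:-→d8:H1→d9:-→d10:-→d11:-→d12:-→d13:-→d14:-→d15:-→d16:-→d17:-→d18:-→d19:H6  best=H6
  - 249.220.192.0/19 clear@19
  add 159.0.17.102/32 -> H2 at depth 32
  ? 159.0.17.102  path d0:-→d1:-→d2:-→d3:-→d4:-→d5:-→d6:-→d7:-→d8:-→d9:-→d10:-→d11:-→d12:-→d13:-→d14:-→d15:-→d16:-→d17:-→d18:-→d19:-→d20:-→d21:-→d22:-→d23:-→d24:-→d25:-→d26:-→d27:-→d28:-→d29:-→d30:-→d31:-→d32:H2  best=H2
  add 128.173.74.0/24 -> H5 at depth 24
  add 249.220.192.0/20 -> H4 at depth 20
  add 248.0.0.0/5 -> H6 at depth 5
  add 165.97.145.160/27 -> H1 at depth 27
  ? 165.97.145.162  path d0:-→d1:-→d2:-→d3:-→d4:-→d5:-→d6:-→d7:-→d8:-→d9:-→d10:-→d11:-→d12:-→d13:-→d14:-→d15:-→d16:-→d17:-→d18:-→d19:-→d20:-→d21:-→d22:-→d23:-→d24:-→d25:-→d26:-→d27:H1  best=H1
  ? 159.0.17.102  path d0:-→d1:-→d2:-→d3:-→d4:-→d5:-→d6:-→d7:-→d8:-→d9:-→d10:-→d11:-→d12:-→d13:-→d14:-→d15:-→d16:-→d17:-→d18:-→d19:-→d20:-→d21:-→d22:-→d23:-→d24:-→d25:-→d26:-→d27:-→d28:-→d29:-→d30:-→d31:-→d32:H2  best=H2
  ? 248.74.99.79  path d0:-→d1:-→d2:-→d3:-→d4:-→d5:H6→d6:-→d7:-  best=H6
  ? 165.97.145.161  path d0:-→d1:-→d2:-→d3:-→d4:-→d5:-→d6:-→d7:-→d8:-→d9:-→d10:-→d11:-→d12:-→d13:-→d14:-→d15:-→d16:-→d17:-→d18:-→d19:-→d20:-→d21:-→d22:-→d23:-→d24:-→d25:-→d26:-→d27:H1  best=H1
  add 152.0.0.0/5 -> H6 at depth 5
  add 0.0.0.0/0 -> H1 at depth 0
  add 128.0.0.0/1 -> H0 at depth 1
  add 128.168.0.0/13 -> H1 at depth 13
  add 249.220.192.0/20 -> H7 at depth 20
  add 249.220.206.128/26 -> H1 at depth 26
  add 249.220.206.128/26 -> H1 at depth 26
  add 249.220.206.160/28 -> H4 at depth 28
  ? 249.220.206.160  path d0:H1→d1:H0→d2:-→d3:-→d4:-→d5:H6→d6:-→d7:-→d8:H1→d9:-→d10:-→d11:-→d12:-→d13:-→d14:-→d15:-→d16:-→d17:-→d18:-→d19:-→d20:H7→d21:-→d22:-→d23:-→d24:-→d25:-→d26:H1→d27:-→d28:H4  best=H4
  add 165.96.0.0/15 -> H4 at depth 15
  ? 249.220.206.160  path d0:H1→d1:H0→d2:-→d3:-→d4:-→d5:H6→d6:-→d7:-→d8:H1→d9:-→d10:-→d11:-→d12:-→d13:-→d14:-→d15:-→d16:-→d17:-→d18:-→d19:-→d20:H7→d21:-→d22:-→d23:-→d24:-→d25:-→d26:H1→d27:-→d28:H4  best=H4
  ? 128.195.224.234  path d0:H1→d1:H0→d2:-→d3:-→d4:-→d5:-→d6:-→d7:-→d8:-→d9:-  best=H0
  ? 130.73.66.6  path d0:H1→d1:H0→d2:-→d3:-→d4:-→d5:-→d6:-  best=H0
  add 128.173.0.0/16 -> H2 at depth 16
  add 0.0.0.0/0 -> H4 at depth 0
  add 249.220.200.0/21 -> H4 at depth 21
  add 159.0.16.0/20 -> H3 at depth 20
  ? 128.173.0.99  path d0:H4→d1:H0→d2:-→d3:-→d4:-→d5:-→d6:-→d7:-→d8:-→d9:-→d10:-→d11:-→d12:-→d13:H1→d14:-→d15:-→d16:H2→d17:-  best=H2
  add 128.173.74.219/32 -> H3 at depth 32
  ? 248.110.78.215  path d0:H4→d1:H0→d2:-→d3:-→d4:-→d5:H6→d6:-→d7:-  best=H6
  ? 77.139.178.174  path d0:H4  best=H4
  add 128.173.72.0/22 -> H4 at depth 22
  ? 159.0.18.229  path d0:H4→d1:H0→d2:-→d3:-→d4:-→d5:H6→d6:-→d7:-→d8:-→d9:-→d10:-→d11:-→d12:-→d13:-→d14:-→d15:-→d16:-→d17:-→d18:-→d19:-→d20:H3→d21:-→d22:-  best=H3
  ? 128.168.16.99  path d0:H4→d1:H0→d2:-→d3:-→d4:-→d5:-→d6:-→d7:-→d8:-→d9:-→d10:-→d11:-→d12:-→d13:H1  best=H1

== LOOKUPS ==
["H6","H2","H1","H2","H6","H1","H4","H4","H0","H0","H2","H6","H4","H3","H1"]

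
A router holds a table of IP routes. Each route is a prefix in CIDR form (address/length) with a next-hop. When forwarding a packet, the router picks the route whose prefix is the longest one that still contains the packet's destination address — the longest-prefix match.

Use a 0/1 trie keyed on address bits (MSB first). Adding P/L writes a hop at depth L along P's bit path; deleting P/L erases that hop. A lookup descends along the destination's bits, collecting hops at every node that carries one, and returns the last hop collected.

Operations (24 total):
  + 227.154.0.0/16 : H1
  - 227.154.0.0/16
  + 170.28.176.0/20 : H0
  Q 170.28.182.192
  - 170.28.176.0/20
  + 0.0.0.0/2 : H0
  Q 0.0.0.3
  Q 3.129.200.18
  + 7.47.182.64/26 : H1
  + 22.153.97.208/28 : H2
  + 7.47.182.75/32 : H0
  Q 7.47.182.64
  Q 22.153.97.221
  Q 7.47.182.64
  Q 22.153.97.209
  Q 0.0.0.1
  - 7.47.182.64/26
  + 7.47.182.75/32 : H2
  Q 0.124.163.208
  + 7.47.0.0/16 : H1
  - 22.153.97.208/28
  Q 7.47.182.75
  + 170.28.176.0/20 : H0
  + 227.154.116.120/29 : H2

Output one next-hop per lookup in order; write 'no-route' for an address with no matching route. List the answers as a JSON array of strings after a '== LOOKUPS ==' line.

Process each operation:
  + 227.154.0.0/16 (H1) depth=16
  - 227.154.0.0/16 clear@16
  + 170.28.176.0/20 (H0) depth=20
  Q 170.28.182.192: descend 10101010000111001011 ; hops seen [H0] ; pick H0
  - 170.28.176.0/20 clear@20
  + 0.0.0.0/2 (H0) depth=2
  Q 0.0.0.3: descend 00 ; hops seen [H0] ; pick H0
  Q 3.129.200.18: descend 00 ; hops seen [H0] ; pick H0
  + 7.47.182.64/26 (H1) depth=26
  + 22.153.97.208/28 (H2) depth=28
  + 7.47.182.75/32 (H0) depth=32
  Q 7.47.182.64: descend 0000011100101111101101100100 ; hops seen [H0,H1] ; pick H1
  Q 22.153.97.221: descend 0001011010011001011000011101 ; hops seen [H0,H2] ; pick H2
  Q 7.47.182.64: descend 0000011100101111101101100100 ; hops seen [H0,H1] ; pick H1
  Q 22.153.97.209: descend 0001011010011001011000011101 ; hops seen [H0,H2] ; pick H2
  Q 0.0.0.1: descend 00000 ; hops seen [H0] ; pick H0
  - 7.47.182.64/26 clear@26
  + 7.47.182.75/32 (H2) depth=32
  Q 0.124.163.208: descend 00000 ; hops seen [H0] ; pick H0
  + 7.47.0.0/16 (H1) depth=16
  - 22.153.97.208/28 clear@28
  Q 7.47.182.75: descend 00000111001011111011011001001011 ; hops seen [H0,H1,H2] ; pick H2
  + 170.28.176.0/20 (H0) depth=20
  + 227.154.116.120/29 (H2) depth=29

== LOOKUPS ==
["H0","H0","H0","H1","H2","H1","H2","H0","H0","H2"]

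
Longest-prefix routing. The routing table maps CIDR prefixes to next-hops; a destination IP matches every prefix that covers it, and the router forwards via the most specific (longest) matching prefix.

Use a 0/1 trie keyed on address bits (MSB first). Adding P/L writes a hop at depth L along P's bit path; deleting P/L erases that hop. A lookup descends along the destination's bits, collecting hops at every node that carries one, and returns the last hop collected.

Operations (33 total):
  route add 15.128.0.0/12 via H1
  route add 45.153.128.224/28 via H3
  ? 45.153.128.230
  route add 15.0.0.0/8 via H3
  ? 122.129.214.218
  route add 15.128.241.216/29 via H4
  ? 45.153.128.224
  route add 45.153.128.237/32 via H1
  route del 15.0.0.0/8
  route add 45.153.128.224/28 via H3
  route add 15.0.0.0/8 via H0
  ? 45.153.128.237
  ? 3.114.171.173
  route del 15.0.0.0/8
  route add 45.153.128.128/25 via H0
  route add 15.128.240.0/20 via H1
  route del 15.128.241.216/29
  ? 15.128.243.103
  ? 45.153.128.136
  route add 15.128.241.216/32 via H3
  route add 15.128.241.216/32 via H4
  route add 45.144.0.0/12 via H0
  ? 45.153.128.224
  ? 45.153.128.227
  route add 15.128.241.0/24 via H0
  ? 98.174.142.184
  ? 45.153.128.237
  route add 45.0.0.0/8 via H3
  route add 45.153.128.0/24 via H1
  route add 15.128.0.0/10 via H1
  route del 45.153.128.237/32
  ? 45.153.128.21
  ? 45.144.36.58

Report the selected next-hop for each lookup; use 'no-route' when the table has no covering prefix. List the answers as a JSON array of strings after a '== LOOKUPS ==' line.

Process each operation:
  add 15.128.0.0/12 -> H1 at depth 12
  add 45.153.128.224/28 -> H3 at depth 28
  ? 45.153.128.230  path d0:-→d1:-→d2:-→d3:-→d4:-→d5:-→d6:-→d7:-→d8:-→d9:-→d10:-→d11:-→d12:-→d13:-→d14:-→d15:-→d16:-→d17:-→d18:-→d19:-→d20:-→d21:-→d22:-→d23:-→d24:-→d25:-→d26:-→d27:-→d28:H3  best=H3
  add 15.0.0.0/8 -> H3 at depth 8
  ? 122.129.214.218  path d0:-→d1:-  best=no-route
  add 15.128.241.216/29 -> H4 at depth 29
  ? 45.153.128.224  path d0:-→d1:-→d2:-→d3:-→d4:-→d5:-→d6:-→d7:-→d8:-→d9:-→d10:-→d11:-→d12:-→d13:-→d14:-→d15:-→d16:-→d17:-→d18:-→d19:-→d20:-→d21:-→d22:-→d23:-→d24:-→d25:-→d26:-→d27:-→d28:H3  best=H3
  add 45.153.128.237/32 -> H1 at depth 32
  del 15.0.0.0/8 (clear depth 8)
  add 45.153.128.224/28 -> H3 at depth 28
  add 15.0.0.0/8 -> H0 at depth 8
  ? 45.153.128.237  path d0:-→d1:-→d2:-→d3:-→d4:-→d5:-→d6:-→d7:-→d8:-→d9:-→d10:-→d11:-→d12:-→d13:-→d14:-→d15:-→d16:-→d17:-→d18:-→d19:-→d20:-→d21:-→d22:-→d23:-→d24:-→d25:-→d26:-→d27:-→d28:H3→d29:-→d30:-→d31:-→d32:H1  best=H1
  ? 3.114.171.173  path d0:-→d1:-→d2:-→d3:-→d4:-  best=no-route
  del 15.0.0.0/8 (clear depth 8)
  add 45.153.128.128/25 -> H0 at depth 25
  add 15.128.240.0/20 -> H1 at depth 20
  del 15.128.241.216/29 (clear depth 29)
  ? 15.128.243.103  path d0:-→d1:-→d2:-→d3:-→d4:-→d5:-→d6:-→d7:-→d8:-→d9:-→d10:-→d11:-→d12:H1→d13:-→d14:-→d15:-→d16:-→d17:-→d18:-→d19:-→d20:H1→d21:-→d22:-  best=H1
  ? 45.153.128.136  path d0:-→d1:-→d2:-→d3:-→d4:-→d5:-→d6:-→d7:-→d8:-→d9:-→d10:-→d11:-→d12:-→d13:-→d14:-→d15:-→d16:-→d17:-→d18:-→d19:-→d20:-→d21:-→d22:-→d23:-→d24:-→d25:H0  best=H0
  add 15.128.241.216/32 -> H3 at depth 32
  add 15.128.241.216/32 -> H4 at depth 32
  add 45.144.0.0/12 -> H0 at depth 12
  ? 45.153.128.224  path d0:-→d1:-→d2:-→d3:-→d4:-→d5:-→d6:-→d7:-→d8:-→d9:-→d10:-→d11:-→d12:H0→d13:-→d14:-→d15:-→d16:-→d17:-→d18:-→d19:-→d20:-→d21:-→d22:-→d23:-→d24:-→d25:H0→d26:-→d27:-→d28:H3  best=H3
  ? 45.153.128.227  path d0:-→d1:-→d2:-→d3:-→d4:-→d5:-→d6:-→d7:-→d8:-→d9:-→d10:-→d11:-→d12:H0→d13:-→d14:-→d15:-→d16:-→d17:-→d18:-→d19:-→d20:-→d21:-→d22:-→d23:-→d24:-→d25:H0→d26:-→d27:-→d28:H3  best=H3
  add 15.128.241.0/24 -> H0 at depth 24
  ? 98.174.142.184  path d0:-→d1:-  best=no-route
  ? 45.153.128.237  path d0:-→d1:-→d2:-→d3:-→d4:-→d5:-→d6:-→d7:-→d8:-→d9:-→d10:-→d11:-→d12:H0→d13:-→d14:-→d15:-→d16:-→d17:-→d18:-→d19:-→d20:-→d21:-→d22:-→d23:-→d24:-→d25:H0→d26:-→d27:-→d28:H3→d29:-→d30:-→d31:-→d32:H1  best=H1
  add 45.0.0.0/8 -> H3 at depth 8
  add 45.153.128.0/24 -> H1 at depth 24
  add 15.128.0.0/10 -> H1 at depth 10
  del 45.153.128.237/32 (clear depth 32)
  ? 45.153.128.21  path d0:-→d1:-→d2:-→d3:-→d4:-→d5:-→d6:-→d7:-→d8:H3→d9:-→d10:-→d11:-→d12:H0→d13:-→d14:-→d15:-→d16:-→d17:-→d18:-→d19:-→d20:-→d21:-→d22:-→d23:-→d24:H1  best=H1
  ? 45.144.36.58  path d0:-→d1:-→d2:-→d3:-→d4:-→d5:-→d6:-→d7:-→d8:H3→d9:-→d10:-→d11:-→d12:H0  best=H0

== LOOKUPS ==
["H3","no-route","H3","H1","no-route","H1","H0","H3","H3","no-route","H1","H1","H0"]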